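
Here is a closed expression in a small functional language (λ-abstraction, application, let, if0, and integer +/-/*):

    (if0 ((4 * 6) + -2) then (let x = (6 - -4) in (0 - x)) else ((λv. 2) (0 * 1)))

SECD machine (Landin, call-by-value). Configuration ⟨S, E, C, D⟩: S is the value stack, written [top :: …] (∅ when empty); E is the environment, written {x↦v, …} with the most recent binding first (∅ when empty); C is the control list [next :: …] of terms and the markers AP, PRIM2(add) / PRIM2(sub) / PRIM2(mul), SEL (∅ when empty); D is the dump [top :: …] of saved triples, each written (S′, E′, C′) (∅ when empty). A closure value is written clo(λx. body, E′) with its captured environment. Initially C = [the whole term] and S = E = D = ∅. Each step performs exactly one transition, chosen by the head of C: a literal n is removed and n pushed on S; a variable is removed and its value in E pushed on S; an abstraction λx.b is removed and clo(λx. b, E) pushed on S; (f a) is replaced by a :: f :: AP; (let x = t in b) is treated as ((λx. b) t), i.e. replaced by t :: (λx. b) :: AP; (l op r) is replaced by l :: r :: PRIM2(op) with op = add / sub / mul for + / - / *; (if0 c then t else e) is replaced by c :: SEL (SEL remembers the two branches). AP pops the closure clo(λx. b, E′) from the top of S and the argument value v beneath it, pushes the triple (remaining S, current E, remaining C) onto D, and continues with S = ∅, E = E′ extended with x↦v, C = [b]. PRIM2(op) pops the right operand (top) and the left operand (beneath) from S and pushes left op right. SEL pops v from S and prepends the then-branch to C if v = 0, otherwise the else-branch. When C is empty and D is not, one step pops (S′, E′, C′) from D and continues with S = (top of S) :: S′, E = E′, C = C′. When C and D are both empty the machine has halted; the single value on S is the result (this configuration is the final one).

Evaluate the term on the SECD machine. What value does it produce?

step 0: <S=∅, E=∅, C=[(if0 ((4 * 6) + -2) then (let x = (6 - -4) in (0 - x)) else ((λv. 2) (0 * 1)))], D=∅>
step 1: <S=∅, E=∅, C=[((4 * 6) + -2) :: SEL], D=∅>
step 2: <S=∅, E=∅, C=[(4 * 6) :: -2 :: PRIM2(add) :: SEL], D=∅>
step 3: <S=∅, E=∅, C=[4 :: 6 :: PRIM2(mul) :: -2 :: PRIM2(add) :: SEL], D=∅>
step 4: <S=[4], E=∅, C=[6 :: PRIM2(mul) :: -2 :: PRIM2(add) :: SEL], D=∅>
step 5: <S=[6 :: 4], E=∅, C=[PRIM2(mul) :: -2 :: PRIM2(add) :: SEL], D=∅>
step 6: <S=[24], E=∅, C=[-2 :: PRIM2(add) :: SEL], D=∅>
step 7: <S=[-2 :: 24], E=∅, C=[PRIM2(add) :: SEL], D=∅>
step 8: <S=[22], E=∅, C=[SEL], D=∅>
step 9: <S=∅, E=∅, C=[((λv. 2) (0 * 1))], D=∅>
step 10: <S=∅, E=∅, C=[(0 * 1) :: (λv. 2) :: AP], D=∅>
step 11: <S=∅, E=∅, C=[0 :: 1 :: PRIM2(mul) :: (λv. 2) :: AP], D=∅>
step 12: <S=[0], E=∅, C=[1 :: PRIM2(mul) :: (λv. 2) :: AP], D=∅>
step 13: <S=[1 :: 0], E=∅, C=[PRIM2(mul) :: (λv. 2) :: AP], D=∅>
step 14: <S=[0], E=∅, C=[(λv. 2) :: AP], D=∅>
step 15: <S=[clo(λv. 2, ∅) :: 0], E=∅, C=[AP], D=∅>
step 16: <S=∅, E={v↦0}, C=[2], D=[(∅, ∅, ∅)]>
step 17: <S=[2], E={v↦0}, C=∅, D=[(∅, ∅, ∅)]>
step 18: <S=[2], E=∅, C=∅, D=∅>
→ final value 2

Answer: 2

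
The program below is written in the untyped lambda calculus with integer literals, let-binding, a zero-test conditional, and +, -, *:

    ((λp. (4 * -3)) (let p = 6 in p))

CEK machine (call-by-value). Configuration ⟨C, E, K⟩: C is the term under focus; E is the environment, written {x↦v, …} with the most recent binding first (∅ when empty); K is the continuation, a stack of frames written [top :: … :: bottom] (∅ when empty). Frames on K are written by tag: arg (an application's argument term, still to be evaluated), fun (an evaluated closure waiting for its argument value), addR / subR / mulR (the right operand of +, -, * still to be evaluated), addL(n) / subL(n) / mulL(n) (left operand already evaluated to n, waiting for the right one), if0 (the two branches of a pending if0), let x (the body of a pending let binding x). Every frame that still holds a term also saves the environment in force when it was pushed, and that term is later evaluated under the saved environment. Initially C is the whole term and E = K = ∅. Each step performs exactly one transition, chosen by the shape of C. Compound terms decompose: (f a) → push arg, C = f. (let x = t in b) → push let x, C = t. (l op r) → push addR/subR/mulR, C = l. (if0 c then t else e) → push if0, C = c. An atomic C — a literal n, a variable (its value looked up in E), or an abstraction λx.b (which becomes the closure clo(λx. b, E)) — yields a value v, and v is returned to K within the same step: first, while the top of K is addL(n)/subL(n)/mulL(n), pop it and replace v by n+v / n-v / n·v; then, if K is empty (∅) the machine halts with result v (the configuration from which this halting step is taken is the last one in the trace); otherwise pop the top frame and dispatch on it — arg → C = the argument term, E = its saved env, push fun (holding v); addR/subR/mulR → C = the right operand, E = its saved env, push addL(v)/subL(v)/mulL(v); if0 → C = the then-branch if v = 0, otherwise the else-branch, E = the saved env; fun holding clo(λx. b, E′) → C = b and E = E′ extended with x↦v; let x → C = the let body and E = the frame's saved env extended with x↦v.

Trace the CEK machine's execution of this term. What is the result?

[0] <C=((λp. (4 * -3)) (let p = 6 in p)), E=∅, K=∅>
[1] <C=(λp. (4 * -3)), E=∅, K=[arg]>
[2] <C=(let p = 6 in p), E=∅, K=[fun]>
[3] <C=6, E=∅, K=[let p :: fun]>
[4] <C=p, E={p↦6}, K=[fun]>
[5] <C=(4 * -3), E={p↦6}, K=∅>
[6] <C=4, E={p↦6}, K=[mulR]>
[7] <C=-3, E={p↦6}, K=[mulL(4)]>
→ final value -12

Answer: -12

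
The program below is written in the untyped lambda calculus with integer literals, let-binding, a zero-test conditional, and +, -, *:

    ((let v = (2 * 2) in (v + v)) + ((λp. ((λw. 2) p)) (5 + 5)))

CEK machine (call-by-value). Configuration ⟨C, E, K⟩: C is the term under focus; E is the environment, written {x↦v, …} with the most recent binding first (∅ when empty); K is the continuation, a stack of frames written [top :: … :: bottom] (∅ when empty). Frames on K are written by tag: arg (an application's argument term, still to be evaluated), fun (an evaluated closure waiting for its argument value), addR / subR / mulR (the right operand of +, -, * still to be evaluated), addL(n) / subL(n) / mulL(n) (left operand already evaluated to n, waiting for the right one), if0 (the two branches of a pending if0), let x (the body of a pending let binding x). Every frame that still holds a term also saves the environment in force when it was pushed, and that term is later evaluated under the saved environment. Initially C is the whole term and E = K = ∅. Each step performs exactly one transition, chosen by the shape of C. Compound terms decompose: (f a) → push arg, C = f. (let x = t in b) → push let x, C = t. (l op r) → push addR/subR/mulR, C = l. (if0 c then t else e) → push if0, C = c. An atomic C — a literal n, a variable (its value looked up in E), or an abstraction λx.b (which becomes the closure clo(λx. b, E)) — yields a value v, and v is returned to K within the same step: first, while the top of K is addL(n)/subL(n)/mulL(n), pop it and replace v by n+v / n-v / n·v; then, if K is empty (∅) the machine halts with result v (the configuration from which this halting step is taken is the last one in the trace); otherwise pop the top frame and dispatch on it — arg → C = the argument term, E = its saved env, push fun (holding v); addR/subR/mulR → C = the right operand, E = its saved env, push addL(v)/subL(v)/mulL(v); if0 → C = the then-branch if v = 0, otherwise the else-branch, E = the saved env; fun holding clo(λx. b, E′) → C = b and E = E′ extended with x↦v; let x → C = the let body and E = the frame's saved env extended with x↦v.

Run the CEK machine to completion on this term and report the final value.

Answer: 10

Derivation:
0. ⟨C=((let v = (2 * 2) in (v + v)) + ((λp. ((λw. 2) p)) (5 + 5))); E=∅; K=∅⟩
1. ⟨C=(let v = (2 * 2) in (v + v)); E=∅; K=[addR]⟩
2. ⟨C=(2 * 2); E=∅; K=[let v :: addR]⟩
3. ⟨C=2; E=∅; K=[mulR :: let v :: addR]⟩
4. ⟨C=2; E=∅; K=[mulL(2) :: let v :: addR]⟩
5. ⟨C=(v + v); E={v↦4}; K=[addR]⟩
6. ⟨C=v; E={v↦4}; K=[addR :: addR]⟩
7. ⟨C=v; E={v↦4}; K=[addL(4) :: addR]⟩
8. ⟨C=((λp. ((λw. 2) p)) (5 + 5)); E=∅; K=[addL(8)]⟩
9. ⟨C=(λp. ((λw. 2) p)); E=∅; K=[arg :: addL(8)]⟩
10. ⟨C=(5 + 5); E=∅; K=[fun :: addL(8)]⟩
11. ⟨C=5; E=∅; K=[addR :: fun :: addL(8)]⟩
12. ⟨C=5; E=∅; K=[addL(5) :: fun :: addL(8)]⟩
13. ⟨C=((λw. 2) p); E={p↦10}; K=[addL(8)]⟩
14. ⟨C=(λw. 2); E={p↦10}; K=[arg :: addL(8)]⟩
15. ⟨C=p; E={p↦10}; K=[fun :: addL(8)]⟩
16. ⟨C=2; E={w↦10, p↦10}; K=[addL(8)]⟩
→ final value 10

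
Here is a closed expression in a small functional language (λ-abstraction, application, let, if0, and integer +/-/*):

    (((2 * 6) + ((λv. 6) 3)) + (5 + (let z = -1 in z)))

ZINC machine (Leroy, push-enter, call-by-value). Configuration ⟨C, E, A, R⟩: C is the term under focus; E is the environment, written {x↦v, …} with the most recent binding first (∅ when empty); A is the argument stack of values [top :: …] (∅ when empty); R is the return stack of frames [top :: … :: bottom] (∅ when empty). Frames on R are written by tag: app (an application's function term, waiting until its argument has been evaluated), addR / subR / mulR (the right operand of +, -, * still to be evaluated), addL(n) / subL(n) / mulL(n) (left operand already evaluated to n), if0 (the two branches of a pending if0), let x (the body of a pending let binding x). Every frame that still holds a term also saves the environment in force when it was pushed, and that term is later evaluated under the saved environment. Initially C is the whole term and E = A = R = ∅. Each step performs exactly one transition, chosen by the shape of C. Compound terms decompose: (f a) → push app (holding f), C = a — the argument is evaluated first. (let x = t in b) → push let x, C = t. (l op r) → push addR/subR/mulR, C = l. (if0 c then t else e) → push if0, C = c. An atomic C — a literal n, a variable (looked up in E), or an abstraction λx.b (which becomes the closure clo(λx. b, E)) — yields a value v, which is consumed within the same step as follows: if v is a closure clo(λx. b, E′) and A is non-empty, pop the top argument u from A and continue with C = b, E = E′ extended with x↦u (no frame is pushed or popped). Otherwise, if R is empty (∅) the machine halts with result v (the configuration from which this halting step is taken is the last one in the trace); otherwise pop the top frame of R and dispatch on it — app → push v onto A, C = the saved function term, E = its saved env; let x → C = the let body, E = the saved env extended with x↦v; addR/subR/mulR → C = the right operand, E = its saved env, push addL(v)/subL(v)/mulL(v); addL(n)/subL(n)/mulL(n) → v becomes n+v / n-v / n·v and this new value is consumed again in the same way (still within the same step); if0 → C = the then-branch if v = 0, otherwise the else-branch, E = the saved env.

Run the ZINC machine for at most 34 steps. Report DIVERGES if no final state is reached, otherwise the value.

[0] <C=(((2 * 6) + ((λv. 6) 3)) + (5 + (let z = -1 in z))), E=∅, A=∅, R=∅>
[1] <C=((2 * 6) + ((λv. 6) 3)), E=∅, A=∅, R=[addR]>
[2] <C=(2 * 6), E=∅, A=∅, R=[addR :: addR]>
[3] <C=2, E=∅, A=∅, R=[mulR :: addR :: addR]>
[4] <C=6, E=∅, A=∅, R=[mulL(2) :: addR :: addR]>
[5] <C=((λv. 6) 3), E=∅, A=∅, R=[addL(12) :: addR]>
[6] <C=3, E=∅, A=∅, R=[app :: addL(12) :: addR]>
[7] <C=(λv. 6), E=∅, A=[3], R=[addL(12) :: addR]>
[8] <C=6, E={v↦3}, A=∅, R=[addL(12) :: addR]>
[9] <C=(5 + (let z = -1 in z)), E=∅, A=∅, R=[addL(18)]>
[10] <C=5, E=∅, A=∅, R=[addR :: addL(18)]>
[11] <C=(let z = -1 in z), E=∅, A=∅, R=[addL(5) :: addL(18)]>
[12] <C=-1, E=∅, A=∅, R=[let z :: addL(5) :: addL(18)]>
[13] <C=z, E={z↦-1}, A=∅, R=[addL(5) :: addL(18)]>
→ final value 22

Answer: 22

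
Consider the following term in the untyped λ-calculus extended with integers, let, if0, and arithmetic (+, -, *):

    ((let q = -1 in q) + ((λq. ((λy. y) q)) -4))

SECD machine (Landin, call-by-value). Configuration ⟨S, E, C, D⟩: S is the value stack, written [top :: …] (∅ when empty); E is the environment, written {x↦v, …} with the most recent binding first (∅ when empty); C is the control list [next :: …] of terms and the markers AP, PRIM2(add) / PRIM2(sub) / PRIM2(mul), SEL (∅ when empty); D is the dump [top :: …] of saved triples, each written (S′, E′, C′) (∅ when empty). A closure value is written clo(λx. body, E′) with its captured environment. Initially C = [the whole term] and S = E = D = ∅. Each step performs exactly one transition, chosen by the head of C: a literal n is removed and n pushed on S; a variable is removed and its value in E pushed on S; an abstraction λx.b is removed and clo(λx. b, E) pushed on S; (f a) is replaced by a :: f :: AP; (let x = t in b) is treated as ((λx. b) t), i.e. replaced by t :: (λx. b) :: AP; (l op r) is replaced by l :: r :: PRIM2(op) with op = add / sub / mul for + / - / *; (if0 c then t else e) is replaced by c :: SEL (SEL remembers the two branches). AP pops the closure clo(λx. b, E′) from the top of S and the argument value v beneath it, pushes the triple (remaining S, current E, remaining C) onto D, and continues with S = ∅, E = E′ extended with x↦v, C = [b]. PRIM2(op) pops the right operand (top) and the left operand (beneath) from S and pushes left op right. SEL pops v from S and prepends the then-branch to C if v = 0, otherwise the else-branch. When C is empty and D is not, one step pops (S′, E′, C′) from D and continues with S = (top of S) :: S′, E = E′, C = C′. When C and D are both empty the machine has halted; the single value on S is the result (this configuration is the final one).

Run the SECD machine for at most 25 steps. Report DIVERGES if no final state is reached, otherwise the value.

[0] <S=∅, E=∅, C=[((let q = -1 in q) + ((λq. ((λy. y) q)) -4))], D=∅>
[1] <S=∅, E=∅, C=[(let q = -1 in q) :: ((λq. ((λy. y) q)) -4) :: PRIM2(add)], D=∅>
[2] <S=∅, E=∅, C=[-1 :: (λq. q) :: AP :: ((λq. ((λy. y) q)) -4) :: PRIM2(add)], D=∅>
[3] <S=[-1], E=∅, C=[(λq. q) :: AP :: ((λq. ((λy. y) q)) -4) :: PRIM2(add)], D=∅>
[4] <S=[clo(λq. q, ∅) :: -1], E=∅, C=[AP :: ((λq. ((λy. y) q)) -4) :: PRIM2(add)], D=∅>
[5] <S=∅, E={q↦-1}, C=[q], D=[(∅, ∅, [((λq. ((λy. y) q)) -4) :: PRIM2(add)])]>
[6] <S=[-1], E={q↦-1}, C=∅, D=[(∅, ∅, [((λq. ((λy. y) q)) -4) :: PRIM2(add)])]>
[7] <S=[-1], E=∅, C=[((λq. ((λy. y) q)) -4) :: PRIM2(add)], D=∅>
[8] <S=[-1], E=∅, C=[-4 :: (λq. ((λy. y) q)) :: AP :: PRIM2(add)], D=∅>
[9] <S=[-4 :: -1], E=∅, C=[(λq. ((λy. y) q)) :: AP :: PRIM2(add)], D=∅>
[10] <S=[clo(λq. ((λy. y) q), ∅) :: -4 :: -1], E=∅, C=[AP :: PRIM2(add)], D=∅>
[11] <S=∅, E={q↦-4}, C=[((λy. y) q)], D=[([-1], ∅, [PRIM2(add)])]>
[12] <S=∅, E={q↦-4}, C=[q :: (λy. y) :: AP], D=[([-1], ∅, [PRIM2(add)])]>
[13] <S=[-4], E={q↦-4}, C=[(λy. y) :: AP], D=[([-1], ∅, [PRIM2(add)])]>
[14] <S=[clo(λy. y, {q↦-4}) :: -4], E={q↦-4}, C=[AP], D=[([-1], ∅, [PRIM2(add)])]>
[15] <S=∅, E={y↦-4, q↦-4}, C=[y], D=[(∅, {q↦-4}, ∅) :: ([-1], ∅, [PRIM2(add)])]>
[16] <S=[-4], E={y↦-4, q↦-4}, C=∅, D=[(∅, {q↦-4}, ∅) :: ([-1], ∅, [PRIM2(add)])]>
[17] <S=[-4], E={q↦-4}, C=∅, D=[([-1], ∅, [PRIM2(add)])]>
[18] <S=[-4 :: -1], E=∅, C=[PRIM2(add)], D=∅>
[19] <S=[-5], E=∅, C=∅, D=∅>
→ final value -5

Answer: -5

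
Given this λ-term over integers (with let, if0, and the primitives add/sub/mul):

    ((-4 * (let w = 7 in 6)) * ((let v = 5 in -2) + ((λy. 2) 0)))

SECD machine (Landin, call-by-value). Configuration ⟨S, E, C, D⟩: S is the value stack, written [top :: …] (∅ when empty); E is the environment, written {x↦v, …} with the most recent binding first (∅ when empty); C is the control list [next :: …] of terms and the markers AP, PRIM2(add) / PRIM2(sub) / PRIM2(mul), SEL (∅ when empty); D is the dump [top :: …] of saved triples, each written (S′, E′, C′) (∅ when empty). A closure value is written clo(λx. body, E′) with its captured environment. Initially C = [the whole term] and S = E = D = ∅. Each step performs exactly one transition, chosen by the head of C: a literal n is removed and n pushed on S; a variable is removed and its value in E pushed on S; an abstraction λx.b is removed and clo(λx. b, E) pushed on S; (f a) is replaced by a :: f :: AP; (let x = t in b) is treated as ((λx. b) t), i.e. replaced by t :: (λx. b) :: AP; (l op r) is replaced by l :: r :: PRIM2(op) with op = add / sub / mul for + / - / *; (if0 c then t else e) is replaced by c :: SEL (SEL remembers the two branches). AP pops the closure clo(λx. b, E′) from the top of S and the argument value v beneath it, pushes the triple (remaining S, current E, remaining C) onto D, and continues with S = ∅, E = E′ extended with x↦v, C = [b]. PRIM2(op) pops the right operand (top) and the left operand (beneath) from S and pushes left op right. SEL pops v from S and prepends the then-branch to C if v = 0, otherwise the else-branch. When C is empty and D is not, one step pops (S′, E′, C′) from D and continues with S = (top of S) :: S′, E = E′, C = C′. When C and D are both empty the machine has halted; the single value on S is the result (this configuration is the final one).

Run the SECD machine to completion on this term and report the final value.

Answer: 0

Derivation:
step 0: [S=∅ | E=∅ | C=[((-4 * (let w = 7 in 6)) * ((let v = 5 in -2) + ((λy. 2) 0)))] | D=∅]
step 1: [S=∅ | E=∅ | C=[(-4 * (let w = 7 in 6)) :: ((let v = 5 in -2) + ((λy. 2) 0)) :: PRIM2(mul)] | D=∅]
step 2: [S=∅ | E=∅ | C=[-4 :: (let w = 7 in 6) :: PRIM2(mul) :: ((let v = 5 in -2) + ((λy. 2) 0)) :: PRIM2(mul)] | D=∅]
step 3: [S=[-4] | E=∅ | C=[(let w = 7 in 6) :: PRIM2(mul) :: ((let v = 5 in -2) + ((λy. 2) 0)) :: PRIM2(mul)] | D=∅]
step 4: [S=[-4] | E=∅ | C=[7 :: (λw. 6) :: AP :: PRIM2(mul) :: ((let v = 5 in -2) + ((λy. 2) 0)) :: PRIM2(mul)] | D=∅]
step 5: [S=[7 :: -4] | E=∅ | C=[(λw. 6) :: AP :: PRIM2(mul) :: ((let v = 5 in -2) + ((λy. 2) 0)) :: PRIM2(mul)] | D=∅]
step 6: [S=[clo(λw. 6, ∅) :: 7 :: -4] | E=∅ | C=[AP :: PRIM2(mul) :: ((let v = 5 in -2) + ((λy. 2) 0)) :: PRIM2(mul)] | D=∅]
step 7: [S=∅ | E={w↦7} | C=[6] | D=[([-4], ∅, [PRIM2(mul) :: ((let v = 5 in -2) + ((λy. 2) 0)) :: PRIM2(mul)])]]
step 8: [S=[6] | E={w↦7} | C=∅ | D=[([-4], ∅, [PRIM2(mul) :: ((let v = 5 in -2) + ((λy. 2) 0)) :: PRIM2(mul)])]]
step 9: [S=[6 :: -4] | E=∅ | C=[PRIM2(mul) :: ((let v = 5 in -2) + ((λy. 2) 0)) :: PRIM2(mul)] | D=∅]
step 10: [S=[-24] | E=∅ | C=[((let v = 5 in -2) + ((λy. 2) 0)) :: PRIM2(mul)] | D=∅]
step 11: [S=[-24] | E=∅ | C=[(let v = 5 in -2) :: ((λy. 2) 0) :: PRIM2(add) :: PRIM2(mul)] | D=∅]
step 12: [S=[-24] | E=∅ | C=[5 :: (λv. -2) :: AP :: ((λy. 2) 0) :: PRIM2(add) :: PRIM2(mul)] | D=∅]
step 13: [S=[5 :: -24] | E=∅ | C=[(λv. -2) :: AP :: ((λy. 2) 0) :: PRIM2(add) :: PRIM2(mul)] | D=∅]
step 14: [S=[clo(λv. -2, ∅) :: 5 :: -24] | E=∅ | C=[AP :: ((λy. 2) 0) :: PRIM2(add) :: PRIM2(mul)] | D=∅]
step 15: [S=∅ | E={v↦5} | C=[-2] | D=[([-24], ∅, [((λy. 2) 0) :: PRIM2(add) :: PRIM2(mul)])]]
step 16: [S=[-2] | E={v↦5} | C=∅ | D=[([-24], ∅, [((λy. 2) 0) :: PRIM2(add) :: PRIM2(mul)])]]
step 17: [S=[-2 :: -24] | E=∅ | C=[((λy. 2) 0) :: PRIM2(add) :: PRIM2(mul)] | D=∅]
step 18: [S=[-2 :: -24] | E=∅ | C=[0 :: (λy. 2) :: AP :: PRIM2(add) :: PRIM2(mul)] | D=∅]
step 19: [S=[0 :: -2 :: -24] | E=∅ | C=[(λy. 2) :: AP :: PRIM2(add) :: PRIM2(mul)] | D=∅]
step 20: [S=[clo(λy. 2, ∅) :: 0 :: -2 :: -24] | E=∅ | C=[AP :: PRIM2(add) :: PRIM2(mul)] | D=∅]
step 21: [S=∅ | E={y↦0} | C=[2] | D=[([-2 :: -24], ∅, [PRIM2(add) :: PRIM2(mul)])]]
step 22: [S=[2] | E={y↦0} | C=∅ | D=[([-2 :: -24], ∅, [PRIM2(add) :: PRIM2(mul)])]]
step 23: [S=[2 :: -2 :: -24] | E=∅ | C=[PRIM2(add) :: PRIM2(mul)] | D=∅]
step 24: [S=[0 :: -24] | E=∅ | C=[PRIM2(mul)] | D=∅]
step 25: [S=[0] | E=∅ | C=∅ | D=∅]
→ final value 0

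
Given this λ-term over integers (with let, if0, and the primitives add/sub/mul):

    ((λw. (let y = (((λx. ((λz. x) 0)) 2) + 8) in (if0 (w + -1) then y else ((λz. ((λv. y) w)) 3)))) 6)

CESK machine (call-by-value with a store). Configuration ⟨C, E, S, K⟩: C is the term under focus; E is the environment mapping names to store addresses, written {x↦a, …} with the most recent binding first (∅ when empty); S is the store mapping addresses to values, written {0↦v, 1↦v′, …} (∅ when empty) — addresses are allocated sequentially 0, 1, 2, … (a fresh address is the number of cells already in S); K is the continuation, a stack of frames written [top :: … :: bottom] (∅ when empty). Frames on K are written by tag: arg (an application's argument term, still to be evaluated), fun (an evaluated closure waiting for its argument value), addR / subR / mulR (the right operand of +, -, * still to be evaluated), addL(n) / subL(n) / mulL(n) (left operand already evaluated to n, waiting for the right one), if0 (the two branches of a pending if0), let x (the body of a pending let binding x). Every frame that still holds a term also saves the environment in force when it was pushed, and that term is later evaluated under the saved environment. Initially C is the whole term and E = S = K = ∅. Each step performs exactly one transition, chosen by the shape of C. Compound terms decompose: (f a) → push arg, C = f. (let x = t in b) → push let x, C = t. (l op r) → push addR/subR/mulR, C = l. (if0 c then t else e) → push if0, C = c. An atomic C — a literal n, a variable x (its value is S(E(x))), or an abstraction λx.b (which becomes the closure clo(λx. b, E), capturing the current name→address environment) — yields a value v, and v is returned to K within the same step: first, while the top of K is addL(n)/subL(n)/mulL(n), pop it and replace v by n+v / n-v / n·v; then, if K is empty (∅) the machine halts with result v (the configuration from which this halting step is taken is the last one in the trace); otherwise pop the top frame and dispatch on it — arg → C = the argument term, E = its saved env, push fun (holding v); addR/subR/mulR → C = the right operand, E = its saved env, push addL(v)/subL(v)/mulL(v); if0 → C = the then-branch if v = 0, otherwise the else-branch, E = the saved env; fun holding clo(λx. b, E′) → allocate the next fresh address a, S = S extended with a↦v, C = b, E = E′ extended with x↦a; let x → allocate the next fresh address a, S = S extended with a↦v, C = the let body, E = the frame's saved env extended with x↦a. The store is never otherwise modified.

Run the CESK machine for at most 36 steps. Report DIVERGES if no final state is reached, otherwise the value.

step 0: [C=((λw. (let y = (((λx. ((λz. x) 0)) 2) + 8) in (if0 (w + -1) then y else ((λz. ((λv. y) w)) 3)))) 6) | E=∅ | S=∅ | K=∅]
step 1: [C=(λw. (let y = (((λx. ((λz. x) 0)) 2) + 8) in (if0 (w + -1) then y else ((λz. ((λv. y) w)) 3)))) | E=∅ | S=∅ | K=[arg]]
step 2: [C=6 | E=∅ | S=∅ | K=[fun]]
step 3: [C=(let y = (((λx. ((λz. x) 0)) 2) + 8) in (if0 (w + -1) then y else ((λz. ((λv. y) w)) 3))) | E={w↦0} | S={0↦6} | K=∅]
step 4: [C=(((λx. ((λz. x) 0)) 2) + 8) | E={w↦0} | S={0↦6} | K=[let y]]
step 5: [C=((λx. ((λz. x) 0)) 2) | E={w↦0} | S={0↦6} | K=[addR :: let y]]
step 6: [C=(λx. ((λz. x) 0)) | E={w↦0} | S={0↦6} | K=[arg :: addR :: let y]]
step 7: [C=2 | E={w↦0} | S={0↦6} | K=[fun :: addR :: let y]]
step 8: [C=((λz. x) 0) | E={x↦1, w↦0} | S={0↦6, 1↦2} | K=[addR :: let y]]
step 9: [C=(λz. x) | E={x↦1, w↦0} | S={0↦6, 1↦2} | K=[arg :: addR :: let y]]
step 10: [C=0 | E={x↦1, w↦0} | S={0↦6, 1↦2} | K=[fun :: addR :: let y]]
step 11: [C=x | E={z↦2, x↦1, w↦0} | S={0↦6, 1↦2, 2↦0} | K=[addR :: let y]]
step 12: [C=8 | E={w↦0} | S={0↦6, 1↦2, 2↦0} | K=[addL(2) :: let y]]
step 13: [C=(if0 (w + -1) then y else ((λz. ((λv. y) w)) 3)) | E={y↦3, w↦0} | S={0↦6, 1↦2, 2↦0, 3↦10} | K=∅]
step 14: [C=(w + -1) | E={y↦3, w↦0} | S={0↦6, 1↦2, 2↦0, 3↦10} | K=[if0]]
step 15: [C=w | E={y↦3, w↦0} | S={0↦6, 1↦2, 2↦0, 3↦10} | K=[addR :: if0]]
step 16: [C=-1 | E={y↦3, w↦0} | S={0↦6, 1↦2, 2↦0, 3↦10} | K=[addL(6) :: if0]]
step 17: [C=((λz. ((λv. y) w)) 3) | E={y↦3, w↦0} | S={0↦6, 1↦2, 2↦0, 3↦10} | K=∅]
step 18: [C=(λz. ((λv. y) w)) | E={y↦3, w↦0} | S={0↦6, 1↦2, 2↦0, 3↦10} | K=[arg]]
step 19: [C=3 | E={y↦3, w↦0} | S={0↦6, 1↦2, 2↦0, 3↦10} | K=[fun]]
step 20: [C=((λv. y) w) | E={z↦4, y↦3, w↦0} | S={0↦6, 1↦2, 2↦0, 3↦10, 4↦3} | K=∅]
step 21: [C=(λv. y) | E={z↦4, y↦3, w↦0} | S={0↦6, 1↦2, 2↦0, 3↦10, 4↦3} | K=[arg]]
step 22: [C=w | E={z↦4, y↦3, w↦0} | S={0↦6, 1↦2, 2↦0, 3↦10, 4↦3} | K=[fun]]
step 23: [C=y | E={v↦5, z↦4, y↦3, w↦0} | S={0↦6, 1↦2, 2↦0, 3↦10, 4↦3, 5↦6} | K=∅]
→ final value 10

Answer: 10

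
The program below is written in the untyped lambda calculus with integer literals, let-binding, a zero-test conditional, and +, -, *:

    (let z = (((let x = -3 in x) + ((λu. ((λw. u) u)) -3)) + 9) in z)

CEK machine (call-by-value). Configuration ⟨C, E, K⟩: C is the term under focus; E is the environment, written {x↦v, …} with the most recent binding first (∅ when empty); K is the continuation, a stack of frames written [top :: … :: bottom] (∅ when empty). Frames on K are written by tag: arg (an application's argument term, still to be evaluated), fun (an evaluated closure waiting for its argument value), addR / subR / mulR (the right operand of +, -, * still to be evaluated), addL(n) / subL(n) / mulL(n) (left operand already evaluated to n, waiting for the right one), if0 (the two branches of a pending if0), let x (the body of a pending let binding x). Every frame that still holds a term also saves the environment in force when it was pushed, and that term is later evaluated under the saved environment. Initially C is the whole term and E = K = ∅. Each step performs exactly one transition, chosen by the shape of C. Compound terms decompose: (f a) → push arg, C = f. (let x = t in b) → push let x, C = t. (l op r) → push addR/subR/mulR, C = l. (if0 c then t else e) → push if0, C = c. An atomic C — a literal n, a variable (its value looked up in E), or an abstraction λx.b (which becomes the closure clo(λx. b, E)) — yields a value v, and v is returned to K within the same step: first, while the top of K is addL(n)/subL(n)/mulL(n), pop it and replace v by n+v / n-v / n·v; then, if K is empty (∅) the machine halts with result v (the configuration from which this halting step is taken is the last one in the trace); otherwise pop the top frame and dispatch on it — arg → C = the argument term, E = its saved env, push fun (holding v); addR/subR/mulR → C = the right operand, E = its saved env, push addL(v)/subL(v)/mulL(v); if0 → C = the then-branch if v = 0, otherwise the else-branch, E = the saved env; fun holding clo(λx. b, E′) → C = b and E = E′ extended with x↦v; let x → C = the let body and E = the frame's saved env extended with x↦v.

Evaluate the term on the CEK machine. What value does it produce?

t=0: [C=(let z = (((let x = -3 in x) + ((λu. ((λw. u) u)) -3)) + 9) in z) | E=∅ | K=∅]
t=1: [C=(((let x = -3 in x) + ((λu. ((λw. u) u)) -3)) + 9) | E=∅ | K=[let z]]
t=2: [C=((let x = -3 in x) + ((λu. ((λw. u) u)) -3)) | E=∅ | K=[addR :: let z]]
t=3: [C=(let x = -3 in x) | E=∅ | K=[addR :: addR :: let z]]
t=4: [C=-3 | E=∅ | K=[let x :: addR :: addR :: let z]]
t=5: [C=x | E={x↦-3} | K=[addR :: addR :: let z]]
t=6: [C=((λu. ((λw. u) u)) -3) | E=∅ | K=[addL(-3) :: addR :: let z]]
t=7: [C=(λu. ((λw. u) u)) | E=∅ | K=[arg :: addL(-3) :: addR :: let z]]
t=8: [C=-3 | E=∅ | K=[fun :: addL(-3) :: addR :: let z]]
t=9: [C=((λw. u) u) | E={u↦-3} | K=[addL(-3) :: addR :: let z]]
t=10: [C=(λw. u) | E={u↦-3} | K=[arg :: addL(-3) :: addR :: let z]]
t=11: [C=u | E={u↦-3} | K=[fun :: addL(-3) :: addR :: let z]]
t=12: [C=u | E={w↦-3, u↦-3} | K=[addL(-3) :: addR :: let z]]
t=13: [C=9 | E=∅ | K=[addL(-6) :: let z]]
t=14: [C=z | E={z↦3} | K=∅]
→ final value 3

Answer: 3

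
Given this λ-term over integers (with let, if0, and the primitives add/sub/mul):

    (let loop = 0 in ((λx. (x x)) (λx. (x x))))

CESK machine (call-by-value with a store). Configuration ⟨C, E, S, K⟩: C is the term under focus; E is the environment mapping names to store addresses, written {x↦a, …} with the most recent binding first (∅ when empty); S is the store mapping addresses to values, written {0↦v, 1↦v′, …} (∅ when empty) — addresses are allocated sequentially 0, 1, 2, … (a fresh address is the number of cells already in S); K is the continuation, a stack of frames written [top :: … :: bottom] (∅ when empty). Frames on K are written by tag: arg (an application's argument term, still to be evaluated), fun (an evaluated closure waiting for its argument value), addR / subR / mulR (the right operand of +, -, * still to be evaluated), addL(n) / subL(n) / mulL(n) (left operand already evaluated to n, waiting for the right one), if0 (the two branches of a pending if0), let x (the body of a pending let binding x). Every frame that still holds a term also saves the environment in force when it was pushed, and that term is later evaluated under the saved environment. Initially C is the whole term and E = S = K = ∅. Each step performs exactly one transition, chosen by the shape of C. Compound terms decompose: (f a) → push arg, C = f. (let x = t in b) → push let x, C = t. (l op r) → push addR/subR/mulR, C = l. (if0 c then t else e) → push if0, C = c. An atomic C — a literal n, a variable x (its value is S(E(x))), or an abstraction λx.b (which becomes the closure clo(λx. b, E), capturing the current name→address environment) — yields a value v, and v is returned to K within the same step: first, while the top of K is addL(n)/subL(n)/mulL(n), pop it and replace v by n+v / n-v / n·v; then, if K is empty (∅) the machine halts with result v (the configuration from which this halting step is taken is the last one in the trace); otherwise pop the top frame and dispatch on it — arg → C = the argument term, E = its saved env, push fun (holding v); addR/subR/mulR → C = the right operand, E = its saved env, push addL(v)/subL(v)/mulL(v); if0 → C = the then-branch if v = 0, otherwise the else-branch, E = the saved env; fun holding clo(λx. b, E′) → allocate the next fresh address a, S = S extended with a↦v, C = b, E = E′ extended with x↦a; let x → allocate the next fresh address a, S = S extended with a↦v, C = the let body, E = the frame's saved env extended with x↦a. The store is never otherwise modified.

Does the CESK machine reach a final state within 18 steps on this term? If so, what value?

[0] [C=(let loop = 0 in ((λx. (x x)) (λx. (x x)))) | E=∅ | S=∅ | K=∅]
[1] [C=0 | E=∅ | S=∅ | K=[let loop]]
[2] [C=((λx. (x x)) (λx. (x x))) | E={loop↦0} | S={0↦0} | K=∅]
[3] [C=(λx. (x x)) | E={loop↦0} | S={0↦0} | K=[arg]]
[4] [C=(λx. (x x)) | E={loop↦0} | S={0↦0} | K=[fun]]
[5] [C=(x x) | E={x↦1, loop↦0} | S={0↦0, 1↦clo(λx. (x x), {loop↦0})} | K=∅]
[6] [C=x | E={x↦1, loop↦0} | S={0↦0, 1↦clo(λx. (x x), {loop↦0})} | K=[arg]]
[7] [C=x | E={x↦1, loop↦0} | S={0↦0, 1↦clo(λx. (x x), {loop↦0})} | K=[fun]]
[8] [C=(x x) | E={x↦2, loop↦0} | S={0↦0, 1↦clo(λx. (x x), {loop↦0}), 2↦clo(λx. (x x), {loop↦0})} | K=∅]
[9] [C=x | E={x↦2, loop↦0} | S={0↦0, 1↦clo(λx. (x x), {loop↦0}), 2↦clo(λx. (x x), {loop↦0})} | K=[arg]]
[10] [C=x | E={x↦2, loop↦0} | S={0↦0, 1↦clo(λx. (x x), {loop↦0}), 2↦clo(λx. (x x), {loop↦0})} | K=[fun]]
[11] [C=(x x) | E={x↦3, loop↦0} | S={0↦0, 1↦clo(λx. (x x), {loop↦0}), 2↦clo(λx. (x x), {loop↦0}), 3↦clo(λx. (x x), {loop↦0})} | K=∅]
[12] [C=x | E={x↦3, loop↦0} | S={0↦0, 1↦clo(λx. (x x), {loop↦0}), 2↦clo(λx. (x x), {loop↦0}), 3↦clo(λx. (x x), {loop↦0})} | K=[arg]]
[13] [C=x | E={x↦3, loop↦0} | S={0↦0, 1↦clo(λx. (x x), {loop↦0}), 2↦clo(λx. (x x), {loop↦0}), 3↦clo(λx. (x x), {loop↦0})} | K=[fun]]
[14] [C=(x x) | E={x↦4, loop↦0} | S={0↦0, 1↦clo(λx. (x x), {loop↦0}), 2↦clo(λx. (x x), {loop↦0}), 3↦clo(λx. (x x), {loop↦0}), 4↦clo(λx. (x x), {loop↦0})} | K=∅]
[15] [C=x | E={x↦4, loop↦0} | S={0↦0, 1↦clo(λx. (x x), {loop↦0}), 2↦clo(λx. (x x), {loop↦0}), 3↦clo(λx. (x x), {loop↦0}), 4↦clo(λx. (x x), {loop↦0})} | K=[arg]]
[16] [C=x | E={x↦4, loop↦0} | S={0↦0, 1↦clo(λx. (x x), {loop↦0}), 2↦clo(λx. (x x), {loop↦0}), 3↦clo(λx. (x x), {loop↦0}), 4↦clo(λx. (x x), {loop↦0})} | K=[fun]]
[17] [C=(x x) | E={x↦5, loop↦0} | S={0↦0, 1↦clo(λx. (x x), {loop↦0}), 2↦clo(λx. (x x), {loop↦0}), 3↦clo(λx. (x x), {loop↦0}), 4↦clo(λx. (x x), {loop↦0}), 5↦clo(λx. (x x), {loop↦0})} | K=∅]
[18] [C=x | E={x↦5, loop↦0} | S={0↦0, 1↦clo(λx. (x x), {loop↦0}), 2↦clo(λx. (x x), {loop↦0}), 3↦clo(λx. (x x), {loop↦0}), 4↦clo(λx. (x x), {loop↦0}), 5↦clo(λx. (x x), {loop↦0})} | K=[arg]]
→ 18 transitions taken and the configuration is still not final: no result within 18 steps

Answer: DIVERGES (no final state within 18 steps)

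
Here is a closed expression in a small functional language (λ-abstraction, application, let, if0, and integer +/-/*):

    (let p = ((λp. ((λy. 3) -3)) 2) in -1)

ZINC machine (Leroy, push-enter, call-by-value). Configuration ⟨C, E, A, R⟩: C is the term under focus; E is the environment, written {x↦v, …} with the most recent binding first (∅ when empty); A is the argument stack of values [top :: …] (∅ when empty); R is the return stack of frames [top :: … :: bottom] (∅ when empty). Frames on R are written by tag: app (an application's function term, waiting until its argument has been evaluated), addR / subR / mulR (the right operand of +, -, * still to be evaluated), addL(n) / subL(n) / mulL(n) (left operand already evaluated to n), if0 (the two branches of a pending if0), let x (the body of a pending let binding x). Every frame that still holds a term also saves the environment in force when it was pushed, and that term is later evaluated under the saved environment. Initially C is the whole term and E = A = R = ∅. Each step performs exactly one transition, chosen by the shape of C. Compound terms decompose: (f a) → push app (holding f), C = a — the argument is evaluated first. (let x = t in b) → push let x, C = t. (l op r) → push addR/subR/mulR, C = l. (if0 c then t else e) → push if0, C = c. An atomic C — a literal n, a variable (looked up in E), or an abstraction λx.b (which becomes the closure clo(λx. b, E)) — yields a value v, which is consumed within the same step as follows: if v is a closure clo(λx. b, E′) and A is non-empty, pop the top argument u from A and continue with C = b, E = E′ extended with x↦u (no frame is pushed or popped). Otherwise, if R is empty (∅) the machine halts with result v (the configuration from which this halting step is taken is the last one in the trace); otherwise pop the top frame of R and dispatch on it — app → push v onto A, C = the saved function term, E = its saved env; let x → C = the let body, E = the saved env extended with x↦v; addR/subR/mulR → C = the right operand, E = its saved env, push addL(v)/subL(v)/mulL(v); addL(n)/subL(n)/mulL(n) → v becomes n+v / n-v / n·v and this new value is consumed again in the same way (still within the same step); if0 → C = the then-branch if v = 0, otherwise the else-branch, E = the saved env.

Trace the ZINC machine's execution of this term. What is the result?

step 0: ⟨C=(let p = ((λp. ((λy. 3) -3)) 2) in -1); E=∅; A=∅; R=∅⟩
step 1: ⟨C=((λp. ((λy. 3) -3)) 2); E=∅; A=∅; R=[let p]⟩
step 2: ⟨C=2; E=∅; A=∅; R=[app :: let p]⟩
step 3: ⟨C=(λp. ((λy. 3) -3)); E=∅; A=[2]; R=[let p]⟩
step 4: ⟨C=((λy. 3) -3); E={p↦2}; A=∅; R=[let p]⟩
step 5: ⟨C=-3; E={p↦2}; A=∅; R=[app :: let p]⟩
step 6: ⟨C=(λy. 3); E={p↦2}; A=[-3]; R=[let p]⟩
step 7: ⟨C=3; E={y↦-3, p↦2}; A=∅; R=[let p]⟩
step 8: ⟨C=-1; E={p↦3}; A=∅; R=∅⟩
→ final value -1

Answer: -1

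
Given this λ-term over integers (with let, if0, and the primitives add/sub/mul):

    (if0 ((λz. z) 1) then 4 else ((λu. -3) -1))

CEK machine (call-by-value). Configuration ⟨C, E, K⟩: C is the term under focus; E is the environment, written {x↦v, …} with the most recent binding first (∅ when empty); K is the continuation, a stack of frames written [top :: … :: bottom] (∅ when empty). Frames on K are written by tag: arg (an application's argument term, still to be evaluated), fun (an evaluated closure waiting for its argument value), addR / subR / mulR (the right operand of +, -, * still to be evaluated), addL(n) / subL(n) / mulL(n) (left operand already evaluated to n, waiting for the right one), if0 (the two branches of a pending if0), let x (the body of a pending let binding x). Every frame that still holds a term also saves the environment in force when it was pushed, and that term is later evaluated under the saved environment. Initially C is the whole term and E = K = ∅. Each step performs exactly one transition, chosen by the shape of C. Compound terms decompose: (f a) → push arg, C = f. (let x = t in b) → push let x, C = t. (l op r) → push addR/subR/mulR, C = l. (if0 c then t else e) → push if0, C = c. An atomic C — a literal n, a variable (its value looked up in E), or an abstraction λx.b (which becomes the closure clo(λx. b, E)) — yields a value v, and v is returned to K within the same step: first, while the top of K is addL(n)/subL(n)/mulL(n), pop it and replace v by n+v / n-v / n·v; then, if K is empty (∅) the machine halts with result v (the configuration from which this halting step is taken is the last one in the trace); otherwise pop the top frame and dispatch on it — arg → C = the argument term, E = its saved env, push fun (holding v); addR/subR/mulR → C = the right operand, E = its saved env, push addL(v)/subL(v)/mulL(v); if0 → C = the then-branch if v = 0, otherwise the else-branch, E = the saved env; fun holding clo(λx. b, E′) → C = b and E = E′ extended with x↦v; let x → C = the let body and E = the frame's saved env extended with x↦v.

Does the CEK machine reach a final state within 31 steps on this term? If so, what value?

[0] [C=(if0 ((λz. z) 1) then 4 else ((λu. -3) -1)) | E=∅ | K=∅]
[1] [C=((λz. z) 1) | E=∅ | K=[if0]]
[2] [C=(λz. z) | E=∅ | K=[arg :: if0]]
[3] [C=1 | E=∅ | K=[fun :: if0]]
[4] [C=z | E={z↦1} | K=[if0]]
[5] [C=((λu. -3) -1) | E=∅ | K=∅]
[6] [C=(λu. -3) | E=∅ | K=[arg]]
[7] [C=-1 | E=∅ | K=[fun]]
[8] [C=-3 | E={u↦-1} | K=∅]
→ final value -3

Answer: -3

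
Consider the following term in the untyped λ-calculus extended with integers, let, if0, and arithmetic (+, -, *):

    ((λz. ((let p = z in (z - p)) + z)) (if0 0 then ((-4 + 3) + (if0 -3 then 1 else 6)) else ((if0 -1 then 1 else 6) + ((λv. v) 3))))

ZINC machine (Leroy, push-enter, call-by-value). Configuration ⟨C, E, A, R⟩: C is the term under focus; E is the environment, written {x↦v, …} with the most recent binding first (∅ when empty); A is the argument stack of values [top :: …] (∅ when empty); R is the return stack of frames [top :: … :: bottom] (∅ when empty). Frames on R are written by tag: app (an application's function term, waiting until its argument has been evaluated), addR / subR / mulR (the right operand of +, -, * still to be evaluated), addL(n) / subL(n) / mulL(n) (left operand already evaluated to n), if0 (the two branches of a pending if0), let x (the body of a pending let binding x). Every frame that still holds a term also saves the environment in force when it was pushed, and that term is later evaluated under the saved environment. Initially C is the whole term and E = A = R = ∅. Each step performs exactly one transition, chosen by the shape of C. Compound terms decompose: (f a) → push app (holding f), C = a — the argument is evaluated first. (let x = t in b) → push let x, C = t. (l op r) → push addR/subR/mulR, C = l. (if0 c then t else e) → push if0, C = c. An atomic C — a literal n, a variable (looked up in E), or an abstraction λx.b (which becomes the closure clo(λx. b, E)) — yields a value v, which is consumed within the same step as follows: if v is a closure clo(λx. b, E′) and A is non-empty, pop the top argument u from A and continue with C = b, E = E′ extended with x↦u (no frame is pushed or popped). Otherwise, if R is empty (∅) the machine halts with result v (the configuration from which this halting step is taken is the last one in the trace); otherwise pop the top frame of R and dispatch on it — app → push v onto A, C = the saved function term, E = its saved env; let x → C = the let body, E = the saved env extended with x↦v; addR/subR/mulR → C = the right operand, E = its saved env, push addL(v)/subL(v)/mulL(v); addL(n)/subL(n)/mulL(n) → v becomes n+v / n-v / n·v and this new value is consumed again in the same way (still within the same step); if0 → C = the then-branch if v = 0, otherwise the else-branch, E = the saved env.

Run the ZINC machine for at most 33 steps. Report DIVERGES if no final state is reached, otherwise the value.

Answer: 5

Execution trace:
t=0: <C=((λz. ((let p = z in (z - p)) + z)) (if0 0 then ((-4 + 3) + (if0 -3 then 1 else 6)) else ((if0 -1 then 1 else 6) + ((λv. v) 3)))), E=∅, A=∅, R=∅>
t=1: <C=(if0 0 then ((-4 + 3) + (if0 -3 then 1 else 6)) else ((if0 -1 then 1 else 6) + ((λv. v) 3))), E=∅, A=∅, R=[app]>
t=2: <C=0, E=∅, A=∅, R=[if0 :: app]>
t=3: <C=((-4 + 3) + (if0 -3 then 1 else 6)), E=∅, A=∅, R=[app]>
t=4: <C=(-4 + 3), E=∅, A=∅, R=[addR :: app]>
t=5: <C=-4, E=∅, A=∅, R=[addR :: addR :: app]>
t=6: <C=3, E=∅, A=∅, R=[addL(-4) :: addR :: app]>
t=7: <C=(if0 -3 then 1 else 6), E=∅, A=∅, R=[addL(-1) :: app]>
t=8: <C=-3, E=∅, A=∅, R=[if0 :: addL(-1) :: app]>
t=9: <C=6, E=∅, A=∅, R=[addL(-1) :: app]>
t=10: <C=(λz. ((let p = z in (z - p)) + z)), E=∅, A=[5], R=∅>
t=11: <C=((let p = z in (z - p)) + z), E={z↦5}, A=∅, R=∅>
t=12: <C=(let p = z in (z - p)), E={z↦5}, A=∅, R=[addR]>
t=13: <C=z, E={z↦5}, A=∅, R=[let p :: addR]>
t=14: <C=(z - p), E={p↦5, z↦5}, A=∅, R=[addR]>
t=15: <C=z, E={p↦5, z↦5}, A=∅, R=[subR :: addR]>
t=16: <C=p, E={p↦5, z↦5}, A=∅, R=[subL(5) :: addR]>
t=17: <C=z, E={z↦5}, A=∅, R=[addL(0)]>
→ final value 5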